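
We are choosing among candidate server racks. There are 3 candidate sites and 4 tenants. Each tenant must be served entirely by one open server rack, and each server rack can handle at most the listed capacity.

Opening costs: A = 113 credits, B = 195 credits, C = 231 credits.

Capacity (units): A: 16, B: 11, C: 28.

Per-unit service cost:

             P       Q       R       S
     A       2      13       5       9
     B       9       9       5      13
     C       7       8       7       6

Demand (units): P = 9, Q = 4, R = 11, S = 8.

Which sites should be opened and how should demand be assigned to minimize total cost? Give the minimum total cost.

Minimum total cost: 519

Open {A, C}: P→A 2·9=18, Q→C 8·4=32, R→C 7·11=77, S→C 6·8=48.
Loads: A carries 9/16, C carries 23/28. Service 175; fixed 344; total 519.
Next best feasible plan costs 539.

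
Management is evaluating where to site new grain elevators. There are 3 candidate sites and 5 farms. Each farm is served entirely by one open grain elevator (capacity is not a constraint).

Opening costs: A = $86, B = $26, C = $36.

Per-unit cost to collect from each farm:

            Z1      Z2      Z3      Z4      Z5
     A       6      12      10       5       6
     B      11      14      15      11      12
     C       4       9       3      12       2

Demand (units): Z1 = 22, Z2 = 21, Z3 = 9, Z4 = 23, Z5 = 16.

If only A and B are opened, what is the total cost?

Total cost: 797

Each farm is assigned to its cheapest site among the open ones.
{A, B}: Z1→A 6·22=132, Z2→A 12·21=252, Z3→A 10·9=90, Z4→A 5·23=115, Z5→A 6·16=96. Service 685; fixed 112; total 797.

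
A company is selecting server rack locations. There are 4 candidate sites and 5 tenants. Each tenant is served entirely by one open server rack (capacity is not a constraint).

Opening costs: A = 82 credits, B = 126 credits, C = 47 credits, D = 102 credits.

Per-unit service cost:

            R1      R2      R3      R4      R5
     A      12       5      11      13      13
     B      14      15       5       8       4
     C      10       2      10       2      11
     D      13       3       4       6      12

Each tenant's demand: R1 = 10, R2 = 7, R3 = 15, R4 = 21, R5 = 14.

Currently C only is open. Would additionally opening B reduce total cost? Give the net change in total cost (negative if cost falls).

Current service cost with {C}: 460.
Adding B: each tenant re-picks its cheapest; new service cost 287, saving 173.
Extra fixed cost: 126. Net change = 126 − 173 = -47.
(Totals: 507 → 460.)

Yes — net change −47 (cost falls by 47).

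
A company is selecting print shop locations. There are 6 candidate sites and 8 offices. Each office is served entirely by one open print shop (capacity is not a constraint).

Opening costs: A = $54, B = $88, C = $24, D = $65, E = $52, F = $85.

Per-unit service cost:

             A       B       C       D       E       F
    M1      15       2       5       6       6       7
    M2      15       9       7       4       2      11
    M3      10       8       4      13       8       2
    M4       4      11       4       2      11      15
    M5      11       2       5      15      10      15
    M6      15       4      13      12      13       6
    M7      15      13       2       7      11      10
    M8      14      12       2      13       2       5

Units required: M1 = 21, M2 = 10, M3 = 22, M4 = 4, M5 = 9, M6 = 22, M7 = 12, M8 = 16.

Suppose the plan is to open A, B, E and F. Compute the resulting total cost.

Each office is assigned to its cheapest site among the open ones.
{A, B, E, F}: M1→B 2·21=42, M2→E 2·10=20, M3→F 2·22=44, M4→A 4·4=16, M5→B 2·9=18, M6→B 4·22=88, M7→F 10·12=120, M8→E 2·16=32. Service 380; fixed 279; total 659.

Total cost: 659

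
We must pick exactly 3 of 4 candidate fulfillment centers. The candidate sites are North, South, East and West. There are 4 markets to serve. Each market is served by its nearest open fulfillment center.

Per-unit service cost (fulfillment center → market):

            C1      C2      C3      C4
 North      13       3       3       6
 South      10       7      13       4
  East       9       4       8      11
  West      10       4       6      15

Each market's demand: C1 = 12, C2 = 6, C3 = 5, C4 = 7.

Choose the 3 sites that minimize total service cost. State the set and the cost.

With exactly 3 open, each market uses its cheapest among the chosen.
{North, South, East}: C1→East 9·12=108, C2→North 3·6=18, C3→North 3·5=15, C4→South 4·7=28. Service cost 169.
{North, South, West}: service cost 181
{North, East, West}: service cost 183
Among all 4 size-3 choices, {North, South, East} is lowest.

Choose North, South and East; total service cost 169.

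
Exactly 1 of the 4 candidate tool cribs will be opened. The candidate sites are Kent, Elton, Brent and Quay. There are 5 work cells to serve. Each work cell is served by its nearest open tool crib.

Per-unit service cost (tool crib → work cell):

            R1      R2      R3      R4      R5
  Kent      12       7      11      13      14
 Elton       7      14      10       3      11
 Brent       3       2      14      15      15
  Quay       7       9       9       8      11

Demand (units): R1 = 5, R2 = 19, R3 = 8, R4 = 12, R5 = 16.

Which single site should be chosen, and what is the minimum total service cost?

With exactly 1 open, each work cell uses its cheapest among the chosen.
{Quay}: R1→Quay 7·5=35, R2→Quay 9·19=171, R3→Quay 9·8=72, R4→Quay 8·12=96, R5→Quay 11·16=176. Service cost 550.
{Brent}: service cost 585
{Elton}: service cost 593
Among all 4 size-1 choices, {Quay} is lowest.

Choose Quay only; total service cost 550.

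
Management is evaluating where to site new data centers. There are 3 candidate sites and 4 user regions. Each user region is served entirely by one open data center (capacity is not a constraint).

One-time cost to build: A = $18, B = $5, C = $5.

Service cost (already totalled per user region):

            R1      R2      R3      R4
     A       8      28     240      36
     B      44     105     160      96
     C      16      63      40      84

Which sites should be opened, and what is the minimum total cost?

Open A and C; minimum total cost 135.

For any fixed open set, each user region goes to its cheapest open site; total = fixed + service.
{A, C}: R1→A 8, R2→A 28, R3→C 40, R4→A 36. Service 112; fixed 23; total 135.
{A, B, C}: R1→A 8, R2→A 28, R3→C 40, R4→A 36. Service 112; fixed 28; total 140.
{C}: service 203 + fixed 5 = 208
{B}: service 405 + fixed 5 = 410
No other subset beats 135.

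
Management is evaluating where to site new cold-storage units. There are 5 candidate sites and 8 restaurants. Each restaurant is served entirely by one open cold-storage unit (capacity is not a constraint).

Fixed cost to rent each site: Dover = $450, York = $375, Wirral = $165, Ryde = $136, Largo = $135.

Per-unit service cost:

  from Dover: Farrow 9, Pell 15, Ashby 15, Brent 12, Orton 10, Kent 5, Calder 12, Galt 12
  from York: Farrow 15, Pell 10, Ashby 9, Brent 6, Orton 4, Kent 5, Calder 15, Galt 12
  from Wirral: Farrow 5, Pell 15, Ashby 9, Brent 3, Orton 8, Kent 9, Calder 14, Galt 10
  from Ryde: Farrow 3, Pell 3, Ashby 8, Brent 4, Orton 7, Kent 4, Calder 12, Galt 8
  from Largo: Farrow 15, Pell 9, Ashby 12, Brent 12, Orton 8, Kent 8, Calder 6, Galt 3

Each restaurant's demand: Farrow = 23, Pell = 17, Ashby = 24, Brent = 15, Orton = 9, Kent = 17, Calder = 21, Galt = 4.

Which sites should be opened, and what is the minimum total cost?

Open Ryde and Largo; minimum total cost 912.

For any fixed open set, each restaurant goes to its cheapest open site; total = fixed + service.
{Ryde, Largo}: Farrow→Ryde 3·23=69, Pell→Ryde 3·17=51, Ashby→Ryde 8·24=192, Brent→Ryde 4·15=60, Orton→Ryde 7·9=63, Kent→Ryde 4·17=68, Calder→Largo 6·21=126, Galt→Largo 3·4=12. Service 641; fixed 271; total 912.
{Ryde}: Farrow→Ryde 3·23=69, Pell→Ryde 3·17=51, Ashby→Ryde 8·24=192, Brent→Ryde 4·15=60, Orton→Ryde 7·9=63, Kent→Ryde 4·17=68, Calder→Ryde 12·21=252, Galt→Ryde 8·4=32. Service 787; fixed 136; total 923.
{Wirral, Ryde, Largo}: Farrow→Ryde 3·23=69, Pell→Ryde 3·17=51, Ashby→Ryde 8·24=192, Brent→Wirral 3·15=45, Orton→Ryde 7·9=63, Kent→Ryde 4·17=68, Calder→Largo 6·21=126, Galt→Largo 3·4=12. Service 626; fixed 436; total 1062.
{Dover, York, Wirral, Ryde, Largo}: Farrow→Ryde 3·23=69, Pell→Ryde 3·17=51, Ashby→Ryde 8·24=192, Brent→Wirral 3·15=45, Orton→York 4·9=36, Kent→Ryde 4·17=68, Calder→Largo 6·21=126, Galt→Largo 3·4=12. Service 599; fixed 1261; total 1860.
No other subset beats 912.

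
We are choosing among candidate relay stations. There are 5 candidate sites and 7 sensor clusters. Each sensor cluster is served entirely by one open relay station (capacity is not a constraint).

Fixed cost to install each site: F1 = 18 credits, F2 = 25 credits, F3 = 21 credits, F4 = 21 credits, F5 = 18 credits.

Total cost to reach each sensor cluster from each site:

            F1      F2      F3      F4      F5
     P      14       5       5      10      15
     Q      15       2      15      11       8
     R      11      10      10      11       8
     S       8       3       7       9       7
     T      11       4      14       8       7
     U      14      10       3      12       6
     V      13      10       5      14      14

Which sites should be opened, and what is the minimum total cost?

For any fixed open set, each sensor cluster goes to its cheapest open site; total = fixed + service.
{F2}: P→F2 5, Q→F2 2, R→F2 10, S→F2 3, T→F2 4, U→F2 10, V→F2 10. Service 44; fixed 25; total 69.
{F2, F3}: service 32 + fixed 46 = 78
{F3}: P→F3 5, Q→F3 15, R→F3 10, S→F3 7, T→F3 14, U→F3 3, V→F3 5. Service 59; fixed 21; total 80.
{F1, F2, F3, F4, F5}: service 30 + fixed 103 = 133
No other subset beats 69.

Open F2 only; minimum total cost 69.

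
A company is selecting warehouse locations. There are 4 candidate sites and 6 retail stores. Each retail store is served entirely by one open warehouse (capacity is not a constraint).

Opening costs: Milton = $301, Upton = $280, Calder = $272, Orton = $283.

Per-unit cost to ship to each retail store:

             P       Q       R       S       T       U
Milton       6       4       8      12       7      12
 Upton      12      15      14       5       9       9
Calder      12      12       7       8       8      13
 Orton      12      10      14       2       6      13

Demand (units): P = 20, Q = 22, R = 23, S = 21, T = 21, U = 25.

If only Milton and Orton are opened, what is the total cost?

Total cost: 1444

Each retail store is assigned to its cheapest site among the open ones.
{Milton, Orton}: P→Milton 6·20=120, Q→Milton 4·22=88, R→Milton 8·23=184, S→Orton 2·21=42, T→Orton 6·21=126, U→Milton 12·25=300. Service 860; fixed 584; total 1444.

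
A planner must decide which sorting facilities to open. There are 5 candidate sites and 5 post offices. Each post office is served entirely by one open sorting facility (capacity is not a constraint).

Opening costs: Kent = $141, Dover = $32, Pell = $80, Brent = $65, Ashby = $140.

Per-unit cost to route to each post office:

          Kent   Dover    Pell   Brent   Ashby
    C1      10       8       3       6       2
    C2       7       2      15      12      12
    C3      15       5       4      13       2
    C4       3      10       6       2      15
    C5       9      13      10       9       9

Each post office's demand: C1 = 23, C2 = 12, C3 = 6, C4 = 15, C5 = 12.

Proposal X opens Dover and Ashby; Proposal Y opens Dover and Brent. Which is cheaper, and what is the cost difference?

Proposal X: {Dover, Ashby}: C1→Ashby 2·23=46, C2→Dover 2·12=24, C3→Ashby 2·6=12, C4→Dover 10·15=150, C5→Ashby 9·12=108. Service 340; fixed 172; total 512.
Proposal Y: {Dover, Brent}: C1→Brent 6·23=138, C2→Dover 2·12=24, C3→Dover 5·6=30, C4→Brent 2·15=30, C5→Brent 9·12=108. Service 330; fixed 97; total 427.
Difference: |512 − 427| = 85.

Proposal Y is cheaper by 85.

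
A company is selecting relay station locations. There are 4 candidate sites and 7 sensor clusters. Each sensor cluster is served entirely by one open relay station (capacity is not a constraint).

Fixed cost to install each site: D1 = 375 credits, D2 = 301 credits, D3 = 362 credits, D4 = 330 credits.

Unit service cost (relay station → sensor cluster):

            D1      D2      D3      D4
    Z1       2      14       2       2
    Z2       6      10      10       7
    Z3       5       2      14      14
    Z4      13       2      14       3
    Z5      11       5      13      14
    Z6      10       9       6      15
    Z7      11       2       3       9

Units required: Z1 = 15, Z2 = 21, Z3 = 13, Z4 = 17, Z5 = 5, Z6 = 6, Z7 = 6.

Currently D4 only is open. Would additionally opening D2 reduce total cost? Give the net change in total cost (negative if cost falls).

Current service cost with {D4}: 624.
Adding D2: each sensor cluster re-picks its cheapest; new service cost 328, saving 296.
Extra fixed cost: 301. Net change = 301 − 296 = 5.
(Totals: 954 → 959.)

No — net change +5 (cost rises by 5).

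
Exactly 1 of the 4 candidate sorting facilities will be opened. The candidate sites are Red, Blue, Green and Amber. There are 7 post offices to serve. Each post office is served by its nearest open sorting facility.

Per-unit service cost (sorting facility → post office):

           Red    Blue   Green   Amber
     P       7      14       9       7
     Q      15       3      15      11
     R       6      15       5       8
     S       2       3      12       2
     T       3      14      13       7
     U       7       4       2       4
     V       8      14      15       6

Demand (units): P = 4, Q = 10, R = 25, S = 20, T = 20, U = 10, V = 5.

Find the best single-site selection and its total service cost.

Choose Red only; total service cost 538.

With exactly 1 open, each post office uses its cheapest among the chosen.
{Red}: P→Red 7·4=28, Q→Red 15·10=150, R→Red 6·25=150, S→Red 2·20=40, T→Red 3·20=60, U→Red 7·10=70, V→Red 8·5=40. Service cost 538.
{Amber}: service cost 588
{Green}: service cost 906
Among all 4 size-1 choices, {Red} is lowest.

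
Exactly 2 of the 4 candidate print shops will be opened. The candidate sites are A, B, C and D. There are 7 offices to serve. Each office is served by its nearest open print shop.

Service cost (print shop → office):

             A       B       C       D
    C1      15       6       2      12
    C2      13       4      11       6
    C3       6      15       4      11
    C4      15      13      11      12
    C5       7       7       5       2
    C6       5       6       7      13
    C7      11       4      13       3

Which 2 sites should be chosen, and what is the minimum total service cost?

Choose C and D; total service cost 35.

With exactly 2 open, each office uses its cheapest among the chosen.
{C, D}: C1→C 2, C2→D 6, C3→C 4, C4→C 11, C5→D 2, C6→C 7, C7→D 3. Service cost 35.
{B, C}: service cost 36
{B, D}: service cost 44
Among all 6 size-2 choices, {C, D} is lowest.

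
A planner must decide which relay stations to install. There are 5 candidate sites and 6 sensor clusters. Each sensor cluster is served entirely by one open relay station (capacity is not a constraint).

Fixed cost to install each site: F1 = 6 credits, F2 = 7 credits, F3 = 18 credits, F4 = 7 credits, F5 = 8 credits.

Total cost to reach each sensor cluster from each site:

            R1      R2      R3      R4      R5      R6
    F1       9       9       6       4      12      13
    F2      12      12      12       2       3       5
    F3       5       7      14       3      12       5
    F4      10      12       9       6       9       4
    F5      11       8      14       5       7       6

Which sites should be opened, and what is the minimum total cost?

For any fixed open set, each sensor cluster goes to its cheapest open site; total = fixed + service.
{F1, F2}: R1→F1 9, R2→F1 9, R3→F1 6, R4→F2 2, R5→F2 3, R6→F2 5. Service 34; fixed 13; total 47.
{F1, F2, F4}: service 33 + fixed 20 = 53
{F2}: R1→F2 12, R2→F2 12, R3→F2 12, R4→F2 2, R5→F2 3, R6→F2 5. Service 46; fixed 7; total 53.
{F1, F2, F3, F4, F5}: service 27 + fixed 46 = 73
No other subset beats 47.

Open F1 and F2; minimum total cost 47.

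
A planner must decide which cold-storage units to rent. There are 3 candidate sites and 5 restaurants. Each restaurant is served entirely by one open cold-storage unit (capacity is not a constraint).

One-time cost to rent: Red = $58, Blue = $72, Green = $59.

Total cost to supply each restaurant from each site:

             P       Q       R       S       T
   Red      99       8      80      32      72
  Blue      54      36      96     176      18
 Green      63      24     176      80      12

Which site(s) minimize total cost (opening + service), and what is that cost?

For any fixed open set, each restaurant goes to its cheapest open site; total = fixed + service.
{Red, Green}: P→Green 63, Q→Red 8, R→Red 80, S→Red 32, T→Green 12. Service 195; fixed 117; total 312.
{Red, Blue}: P→Blue 54, Q→Red 8, R→Red 80, S→Red 32, T→Blue 18. Service 192; fixed 130; total 322.
{Red}: P→Red 99, Q→Red 8, R→Red 80, S→Red 32, T→Red 72. Service 291; fixed 58; total 349.
{Red, Blue, Green}: P→Blue 54, Q→Red 8, R→Red 80, S→Red 32, T→Green 12. Service 186; fixed 189; total 375.
No other subset beats 312.

Open Red and Green; minimum total cost 312.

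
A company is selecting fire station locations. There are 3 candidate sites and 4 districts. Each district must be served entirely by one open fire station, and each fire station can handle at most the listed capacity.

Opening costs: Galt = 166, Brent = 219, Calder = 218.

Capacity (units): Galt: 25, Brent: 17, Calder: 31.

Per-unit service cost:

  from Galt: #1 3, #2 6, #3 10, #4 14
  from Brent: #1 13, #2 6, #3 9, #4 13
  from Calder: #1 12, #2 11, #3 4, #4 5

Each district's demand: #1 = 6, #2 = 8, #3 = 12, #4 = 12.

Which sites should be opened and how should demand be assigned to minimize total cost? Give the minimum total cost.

Open {Galt, Calder}: #1→Galt 3·6=18, #2→Galt 6·8=48, #3→Calder 4·12=48, #4→Calder 5·12=60.
Loads: Galt carries 14/25, Calder carries 24/31. Service 174; fixed 384; total 558.
Next best feasible plan costs 612.

Minimum total cost: 558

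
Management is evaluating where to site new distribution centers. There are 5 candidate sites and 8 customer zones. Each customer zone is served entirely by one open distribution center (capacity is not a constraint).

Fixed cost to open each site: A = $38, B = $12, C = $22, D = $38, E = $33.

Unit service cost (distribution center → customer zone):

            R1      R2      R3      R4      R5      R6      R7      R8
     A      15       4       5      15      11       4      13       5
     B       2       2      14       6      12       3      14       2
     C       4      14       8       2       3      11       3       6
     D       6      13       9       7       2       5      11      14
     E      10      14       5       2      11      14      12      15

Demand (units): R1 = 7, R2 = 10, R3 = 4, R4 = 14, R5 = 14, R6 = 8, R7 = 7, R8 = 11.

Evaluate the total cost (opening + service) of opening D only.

Each customer zone is assigned to its cheapest site among the open ones.
{D}: R1→D 6·7=42, R2→D 13·10=130, R3→D 9·4=36, R4→D 7·14=98, R5→D 2·14=28, R6→D 5·8=40, R7→D 11·7=77, R8→D 14·11=154. Service 605; fixed 38; total 643.

Total cost: 643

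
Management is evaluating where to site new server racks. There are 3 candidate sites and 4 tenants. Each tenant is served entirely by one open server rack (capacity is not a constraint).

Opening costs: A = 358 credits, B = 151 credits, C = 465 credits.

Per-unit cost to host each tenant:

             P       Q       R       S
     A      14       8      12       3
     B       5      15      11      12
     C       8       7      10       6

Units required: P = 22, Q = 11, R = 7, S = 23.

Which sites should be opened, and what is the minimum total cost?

For any fixed open set, each tenant goes to its cheapest open site; total = fixed + service.
{B}: P→B 5·22=110, Q→B 15·11=165, R→B 11·7=77, S→B 12·23=276. Service 628; fixed 151; total 779.
{A, B}: P→B 5·22=110, Q→A 8·11=88, R→B 11·7=77, S→A 3·23=69. Service 344; fixed 509; total 853.
{A}: service 549 + fixed 358 = 907
{A, B, C}: service 326 + fixed 974 = 1300
No other subset beats 779.

Open B only; minimum total cost 779.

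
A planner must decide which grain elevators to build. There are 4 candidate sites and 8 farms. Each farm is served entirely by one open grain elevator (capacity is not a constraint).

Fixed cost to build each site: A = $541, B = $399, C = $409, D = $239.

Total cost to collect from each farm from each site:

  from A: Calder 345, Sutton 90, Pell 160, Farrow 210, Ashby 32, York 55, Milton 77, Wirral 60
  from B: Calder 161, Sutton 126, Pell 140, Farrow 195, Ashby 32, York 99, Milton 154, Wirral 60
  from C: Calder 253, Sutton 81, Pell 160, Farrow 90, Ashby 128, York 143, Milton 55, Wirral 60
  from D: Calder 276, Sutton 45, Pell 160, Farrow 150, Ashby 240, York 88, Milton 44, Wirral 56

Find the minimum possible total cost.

For any fixed open set, each farm goes to its cheapest open site; total = fixed + service.
{D}: Calder→D 276, Sutton→D 45, Pell→D 160, Farrow→D 150, Ashby→D 240, York→D 88, Milton→D 44, Wirral→D 56. Service 1059; fixed 239; total 1298.
{B, D}: service 716 + fixed 638 = 1354
{B}: Calder→B 161, Sutton→B 126, Pell→B 140, Farrow→B 195, Ashby→B 32, York→B 99, Milton→B 154, Wirral→B 60. Service 967; fixed 399; total 1366.
{A, B, C, D}: service 623 + fixed 1588 = 2211
No other subset beats 1298.

Minimum total cost: 1298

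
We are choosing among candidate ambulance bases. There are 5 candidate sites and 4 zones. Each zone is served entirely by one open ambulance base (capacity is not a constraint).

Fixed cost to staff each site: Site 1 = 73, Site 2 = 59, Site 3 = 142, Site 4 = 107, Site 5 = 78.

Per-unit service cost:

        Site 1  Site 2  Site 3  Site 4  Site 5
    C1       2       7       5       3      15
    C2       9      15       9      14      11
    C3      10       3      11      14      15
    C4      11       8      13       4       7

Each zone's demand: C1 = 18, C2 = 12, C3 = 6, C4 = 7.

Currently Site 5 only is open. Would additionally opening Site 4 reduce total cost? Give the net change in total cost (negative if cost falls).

Yes — net change −136 (cost falls by 136).

Current service cost with {Site 5}: 541.
Adding Site 4: each zone re-picks its cheapest; new service cost 298, saving 243.
Extra fixed cost: 107. Net change = 107 − 243 = -136.
(Totals: 619 → 483.)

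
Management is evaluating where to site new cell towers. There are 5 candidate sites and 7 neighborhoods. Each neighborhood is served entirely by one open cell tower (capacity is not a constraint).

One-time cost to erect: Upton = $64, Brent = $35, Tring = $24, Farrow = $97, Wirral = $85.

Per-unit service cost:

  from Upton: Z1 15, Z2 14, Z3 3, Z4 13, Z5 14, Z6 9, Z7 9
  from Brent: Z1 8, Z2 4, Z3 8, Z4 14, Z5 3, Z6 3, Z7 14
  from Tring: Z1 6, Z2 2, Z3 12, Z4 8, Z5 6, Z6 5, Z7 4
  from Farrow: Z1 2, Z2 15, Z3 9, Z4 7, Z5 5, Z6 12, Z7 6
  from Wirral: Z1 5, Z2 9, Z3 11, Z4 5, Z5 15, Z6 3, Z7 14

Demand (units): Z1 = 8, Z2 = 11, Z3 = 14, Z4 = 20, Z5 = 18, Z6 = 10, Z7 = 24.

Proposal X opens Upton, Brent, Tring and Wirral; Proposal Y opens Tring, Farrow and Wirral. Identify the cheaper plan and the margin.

Proposal X: {Upton, Brent, Tring, Wirral}: Z1→Wirral 5·8=40, Z2→Tring 2·11=22, Z3→Upton 3·14=42, Z4→Wirral 5·20=100, Z5→Brent 3·18=54, Z6→Brent 3·10=30, Z7→Tring 4·24=96. Service 384; fixed 208; total 592.
Proposal Y: {Tring, Farrow, Wirral}: Z1→Farrow 2·8=16, Z2→Tring 2·11=22, Z3→Farrow 9·14=126, Z4→Wirral 5·20=100, Z5→Farrow 5·18=90, Z6→Wirral 3·10=30, Z7→Tring 4·24=96. Service 480; fixed 206; total 686.
Difference: |592 − 686| = 94.

Proposal X is cheaper by 94.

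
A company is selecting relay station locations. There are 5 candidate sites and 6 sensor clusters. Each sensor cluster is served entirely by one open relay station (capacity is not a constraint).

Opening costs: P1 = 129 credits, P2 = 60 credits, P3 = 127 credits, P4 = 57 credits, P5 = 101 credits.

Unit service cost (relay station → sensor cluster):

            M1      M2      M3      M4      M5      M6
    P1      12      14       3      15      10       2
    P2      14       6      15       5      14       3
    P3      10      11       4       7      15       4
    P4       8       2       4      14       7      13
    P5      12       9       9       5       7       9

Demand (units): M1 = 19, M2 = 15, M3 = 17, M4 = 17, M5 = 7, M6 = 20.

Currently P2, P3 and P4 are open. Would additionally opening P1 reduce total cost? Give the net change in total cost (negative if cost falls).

No — net change +92 (cost rises by 92).

Current service cost with {P2, P3, P4}: 444.
Adding P1: each sensor cluster re-picks its cheapest; new service cost 407, saving 37.
Extra fixed cost: 129. Net change = 129 − 37 = 92.
(Totals: 688 → 780.)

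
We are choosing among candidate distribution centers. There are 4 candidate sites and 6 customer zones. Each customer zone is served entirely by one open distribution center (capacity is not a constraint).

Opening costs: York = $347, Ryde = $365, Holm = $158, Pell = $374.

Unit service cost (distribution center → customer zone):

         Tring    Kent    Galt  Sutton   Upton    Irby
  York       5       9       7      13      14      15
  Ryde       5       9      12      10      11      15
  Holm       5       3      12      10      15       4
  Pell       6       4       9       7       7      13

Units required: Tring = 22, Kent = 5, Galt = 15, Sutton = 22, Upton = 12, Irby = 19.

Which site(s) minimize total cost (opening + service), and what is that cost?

Open Holm only; minimum total cost 939.

For any fixed open set, each customer zone goes to its cheapest open site; total = fixed + service.
{Holm}: Tring→Holm 5·22=110, Kent→Holm 3·5=15, Galt→Holm 12·15=180, Sutton→Holm 10·22=220, Upton→Holm 15·12=180, Irby→Holm 4·19=76. Service 781; fixed 158; total 939.
{Holm, Pell}: Tring→Holm 5·22=110, Kent→Holm 3·5=15, Galt→Pell 9·15=135, Sutton→Pell 7·22=154, Upton→Pell 7·12=84, Irby→Holm 4·19=76. Service 574; fixed 532; total 1106.
{Pell}: Tring→Pell 6·22=132, Kent→Pell 4·5=20, Galt→Pell 9·15=135, Sutton→Pell 7·22=154, Upton→Pell 7·12=84, Irby→Pell 13·19=247. Service 772; fixed 374; total 1146.
{York, Ryde, Holm, Pell}: service 544 + fixed 1244 = 1788
No other subset beats 939.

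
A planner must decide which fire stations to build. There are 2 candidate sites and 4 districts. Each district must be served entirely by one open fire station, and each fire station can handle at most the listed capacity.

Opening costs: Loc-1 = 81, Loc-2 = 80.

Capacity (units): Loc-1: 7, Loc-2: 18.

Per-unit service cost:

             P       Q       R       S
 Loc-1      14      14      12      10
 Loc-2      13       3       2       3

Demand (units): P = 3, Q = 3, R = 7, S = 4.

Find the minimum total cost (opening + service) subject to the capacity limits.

Minimum total cost: 154

Open {Loc-2}: P→Loc-2 13·3=39, Q→Loc-2 3·3=9, R→Loc-2 2·7=14, S→Loc-2 3·4=12.
Loads: Loc-2 carries 17/18. Service 74; fixed 80; total 154.
Next best feasible plan costs 235.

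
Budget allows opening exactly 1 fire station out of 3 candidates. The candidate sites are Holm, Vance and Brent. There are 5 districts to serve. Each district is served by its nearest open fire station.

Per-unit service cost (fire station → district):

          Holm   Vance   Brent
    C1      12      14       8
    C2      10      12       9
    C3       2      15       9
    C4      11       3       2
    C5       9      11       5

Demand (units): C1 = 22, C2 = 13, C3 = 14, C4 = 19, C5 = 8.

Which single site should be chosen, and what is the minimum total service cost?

Choose Brent only; total service cost 497.

With exactly 1 open, each district uses its cheapest among the chosen.
{Brent}: C1→Brent 8·22=176, C2→Brent 9·13=117, C3→Brent 9·14=126, C4→Brent 2·19=38, C5→Brent 5·8=40. Service cost 497.
{Holm}: service cost 703
{Vance}: service cost 819
Among all 3 size-1 choices, {Brent} is lowest.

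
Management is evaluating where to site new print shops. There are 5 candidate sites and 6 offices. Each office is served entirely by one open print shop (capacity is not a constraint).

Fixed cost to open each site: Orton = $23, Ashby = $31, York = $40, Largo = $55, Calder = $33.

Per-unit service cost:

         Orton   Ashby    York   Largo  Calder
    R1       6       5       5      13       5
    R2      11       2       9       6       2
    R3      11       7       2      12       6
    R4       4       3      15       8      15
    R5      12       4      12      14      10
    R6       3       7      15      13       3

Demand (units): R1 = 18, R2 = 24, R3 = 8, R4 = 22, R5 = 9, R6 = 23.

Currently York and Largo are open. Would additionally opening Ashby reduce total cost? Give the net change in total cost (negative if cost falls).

Current service cost with {York, Largo}: 833.
Adding Ashby: each office re-picks its cheapest; new service cost 417, saving 416.
Extra fixed cost: 31. Net change = 31 − 416 = -385.
(Totals: 928 → 543.)

Yes — net change −385 (cost falls by 385).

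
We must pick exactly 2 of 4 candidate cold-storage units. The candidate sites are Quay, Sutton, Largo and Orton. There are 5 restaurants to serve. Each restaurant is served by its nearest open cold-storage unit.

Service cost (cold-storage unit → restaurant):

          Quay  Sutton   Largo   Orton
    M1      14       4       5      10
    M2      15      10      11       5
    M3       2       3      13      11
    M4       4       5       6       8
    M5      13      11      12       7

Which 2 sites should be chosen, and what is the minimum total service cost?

With exactly 2 open, each restaurant uses its cheapest among the chosen.
{Sutton, Orton}: M1→Sutton 4, M2→Orton 5, M3→Sutton 3, M4→Sutton 5, M5→Orton 7. Service cost 24.
{Quay, Orton}: service cost 28
{Quay, Sutton}: service cost 31
Among all 6 size-2 choices, {Sutton, Orton} is lowest.

Choose Sutton and Orton; total service cost 24.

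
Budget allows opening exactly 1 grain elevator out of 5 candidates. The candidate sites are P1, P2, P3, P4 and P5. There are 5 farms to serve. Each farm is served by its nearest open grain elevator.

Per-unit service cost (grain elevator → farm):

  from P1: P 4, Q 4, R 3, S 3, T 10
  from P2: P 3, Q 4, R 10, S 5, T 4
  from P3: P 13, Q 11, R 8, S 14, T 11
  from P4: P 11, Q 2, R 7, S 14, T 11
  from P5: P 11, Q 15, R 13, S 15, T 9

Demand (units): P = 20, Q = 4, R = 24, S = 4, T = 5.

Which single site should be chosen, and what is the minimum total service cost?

Choose P1 only; total service cost 230.

With exactly 1 open, each farm uses its cheapest among the chosen.
{P1}: P→P1 4·20=80, Q→P1 4·4=16, R→P1 3·24=72, S→P1 3·4=12, T→P1 10·5=50. Service cost 230.
{P2}: service cost 356
{P4}: service cost 507
Among all 5 size-1 choices, {P1} is lowest.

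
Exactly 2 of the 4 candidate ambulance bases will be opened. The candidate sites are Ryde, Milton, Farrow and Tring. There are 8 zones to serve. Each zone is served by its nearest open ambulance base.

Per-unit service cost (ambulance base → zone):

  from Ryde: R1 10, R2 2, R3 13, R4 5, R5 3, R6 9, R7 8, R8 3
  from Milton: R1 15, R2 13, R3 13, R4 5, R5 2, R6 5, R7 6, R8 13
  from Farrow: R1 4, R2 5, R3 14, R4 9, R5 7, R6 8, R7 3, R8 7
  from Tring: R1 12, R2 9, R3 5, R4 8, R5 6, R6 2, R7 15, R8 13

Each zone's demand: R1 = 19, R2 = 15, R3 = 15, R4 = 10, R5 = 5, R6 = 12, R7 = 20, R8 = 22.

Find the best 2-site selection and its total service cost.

With exactly 2 open, each zone uses its cheapest among the chosen.
{Farrow, Tring}: R1→Farrow 4·19=76, R2→Farrow 5·15=75, R3→Tring 5·15=75, R4→Tring 8·10=80, R5→Tring 6·5=30, R6→Tring 2·12=24, R7→Farrow 3·20=60, R8→Farrow 7·22=154. Service cost 574.
{Ryde, Farrow}: service cost 588
{Ryde, Tring}: service cost 610
Among all 6 size-2 choices, {Farrow, Tring} is lowest.

Choose Farrow and Tring; total service cost 574.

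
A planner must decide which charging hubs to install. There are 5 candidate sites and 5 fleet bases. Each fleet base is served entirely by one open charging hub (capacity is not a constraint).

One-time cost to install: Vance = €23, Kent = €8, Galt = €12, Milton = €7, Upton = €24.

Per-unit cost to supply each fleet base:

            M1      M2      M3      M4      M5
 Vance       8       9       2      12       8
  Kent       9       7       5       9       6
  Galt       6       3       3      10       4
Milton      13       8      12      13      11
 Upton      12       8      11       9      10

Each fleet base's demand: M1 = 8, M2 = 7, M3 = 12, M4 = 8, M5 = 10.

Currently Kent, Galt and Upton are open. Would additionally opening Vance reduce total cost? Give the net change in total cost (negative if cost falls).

Current service cost with {Kent, Galt, Upton}: 217.
Adding Vance: each fleet base re-picks its cheapest; new service cost 205, saving 12.
Extra fixed cost: 23. Net change = 23 − 12 = 11.
(Totals: 261 → 272.)

No — net change +11 (cost rises by 11).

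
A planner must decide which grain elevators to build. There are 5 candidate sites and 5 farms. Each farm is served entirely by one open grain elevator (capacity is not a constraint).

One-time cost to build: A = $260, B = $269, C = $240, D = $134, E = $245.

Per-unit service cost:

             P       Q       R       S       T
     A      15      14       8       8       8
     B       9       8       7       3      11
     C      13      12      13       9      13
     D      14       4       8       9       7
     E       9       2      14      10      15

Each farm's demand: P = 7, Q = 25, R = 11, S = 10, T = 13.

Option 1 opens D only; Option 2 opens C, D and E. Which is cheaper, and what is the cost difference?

Option 1 is cheaper by 400.

Option 1: {D}: P→D 14·7=98, Q→D 4·25=100, R→D 8·11=88, S→D 9·10=90, T→D 7·13=91. Service 467; fixed 134; total 601.
Option 2: {C, D, E}: P→E 9·7=63, Q→E 2·25=50, R→D 8·11=88, S→C 9·10=90, T→D 7·13=91. Service 382; fixed 619; total 1001.
Difference: |601 − 1001| = 400.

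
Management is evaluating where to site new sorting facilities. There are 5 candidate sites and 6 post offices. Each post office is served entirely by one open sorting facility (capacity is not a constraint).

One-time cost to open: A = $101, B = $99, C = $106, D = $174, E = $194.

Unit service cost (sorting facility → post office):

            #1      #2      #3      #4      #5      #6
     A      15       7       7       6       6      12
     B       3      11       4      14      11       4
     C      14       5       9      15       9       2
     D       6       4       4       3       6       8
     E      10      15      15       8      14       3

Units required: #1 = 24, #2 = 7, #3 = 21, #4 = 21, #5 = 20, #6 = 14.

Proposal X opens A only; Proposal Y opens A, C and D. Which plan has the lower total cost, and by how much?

Proposal X: {A}: #1→A 15·24=360, #2→A 7·7=49, #3→A 7·21=147, #4→A 6·21=126, #5→A 6·20=120, #6→A 12·14=168. Service 970; fixed 101; total 1071.
Proposal Y: {A, C, D}: #1→D 6·24=144, #2→D 4·7=28, #3→D 4·21=84, #4→D 3·21=63, #5→A 6·20=120, #6→C 2·14=28. Service 467; fixed 381; total 848.
Difference: |1071 − 848| = 223.

Proposal Y is cheaper by 223.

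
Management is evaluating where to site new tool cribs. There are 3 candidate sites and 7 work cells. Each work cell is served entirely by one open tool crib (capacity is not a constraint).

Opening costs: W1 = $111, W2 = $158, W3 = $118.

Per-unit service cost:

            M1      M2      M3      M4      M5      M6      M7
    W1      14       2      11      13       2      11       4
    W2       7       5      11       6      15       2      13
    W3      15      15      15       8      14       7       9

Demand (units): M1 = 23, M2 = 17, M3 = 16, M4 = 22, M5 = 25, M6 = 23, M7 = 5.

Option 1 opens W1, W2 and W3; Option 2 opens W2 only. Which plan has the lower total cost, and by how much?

Option 1 is cheaper by 192.

Option 1: {W1, W2, W3}: M1→W2 7·23=161, M2→W1 2·17=34, M3→W1 11·16=176, M4→W2 6·22=132, M5→W1 2·25=50, M6→W2 2·23=46, M7→W1 4·5=20. Service 619; fixed 387; total 1006.
Option 2: {W2}: M1→W2 7·23=161, M2→W2 5·17=85, M3→W2 11·16=176, M4→W2 6·22=132, M5→W2 15·25=375, M6→W2 2·23=46, M7→W2 13·5=65. Service 1040; fixed 158; total 1198.
Difference: |1006 − 1198| = 192.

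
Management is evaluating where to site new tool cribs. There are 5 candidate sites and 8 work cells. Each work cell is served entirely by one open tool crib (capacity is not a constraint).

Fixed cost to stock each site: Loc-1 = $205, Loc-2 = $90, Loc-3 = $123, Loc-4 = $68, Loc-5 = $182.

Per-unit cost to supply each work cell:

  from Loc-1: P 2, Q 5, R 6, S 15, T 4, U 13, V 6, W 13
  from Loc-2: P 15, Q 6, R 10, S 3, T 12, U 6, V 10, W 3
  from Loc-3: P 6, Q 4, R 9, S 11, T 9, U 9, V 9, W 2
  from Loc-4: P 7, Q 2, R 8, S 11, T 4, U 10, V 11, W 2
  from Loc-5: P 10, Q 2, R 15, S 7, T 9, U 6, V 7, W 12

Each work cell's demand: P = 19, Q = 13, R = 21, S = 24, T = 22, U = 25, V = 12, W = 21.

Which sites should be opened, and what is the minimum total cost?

Open Loc-2 and Loc-4; minimum total cost 957.

For any fixed open set, each work cell goes to its cheapest open site; total = fixed + service.
{Loc-2, Loc-4}: P→Loc-4 7·19=133, Q→Loc-4 2·13=26, R→Loc-4 8·21=168, S→Loc-2 3·24=72, T→Loc-4 4·22=88, U→Loc-2 6·25=150, V→Loc-2 10·12=120, W→Loc-4 2·21=42. Service 799; fixed 158; total 957.
{Loc-1, Loc-2}: service 674 + fixed 295 = 969
{Loc-1, Loc-2, Loc-4}: service 614 + fixed 363 = 977
{Loc-1, Loc-2, Loc-3, Loc-4, Loc-5}: service 614 + fixed 668 = 1282
No other subset beats 957.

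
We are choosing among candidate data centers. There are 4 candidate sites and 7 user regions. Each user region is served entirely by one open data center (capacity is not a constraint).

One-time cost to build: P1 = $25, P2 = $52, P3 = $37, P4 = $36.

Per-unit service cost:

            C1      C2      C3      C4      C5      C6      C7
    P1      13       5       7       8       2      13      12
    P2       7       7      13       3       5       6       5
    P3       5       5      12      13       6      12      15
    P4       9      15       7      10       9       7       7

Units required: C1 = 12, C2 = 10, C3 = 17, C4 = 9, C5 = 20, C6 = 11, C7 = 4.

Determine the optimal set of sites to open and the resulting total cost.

For any fixed open set, each user region goes to its cheapest open site; total = fixed + service.
{P1, P2}: C1→P2 7·12=84, C2→P1 5·10=50, C3→P1 7·17=119, C4→P2 3·9=27, C5→P1 2·20=40, C6→P2 6·11=66, C7→P2 5·4=20. Service 406; fixed 77; total 483.
{P1, P2, P3}: C1→P3 5·12=60, C2→P1 5·10=50, C3→P1 7·17=119, C4→P2 3·9=27, C5→P1 2·20=40, C6→P2 6·11=66, C7→P2 5·4=20. Service 382; fixed 114; total 496.
{P1, P2, P4}: C1→P2 7·12=84, C2→P1 5·10=50, C3→P1 7·17=119, C4→P2 3·9=27, C5→P1 2·20=40, C6→P2 6·11=66, C7→P2 5·4=20. Service 406; fixed 113; total 519.
{P1, P2, P3, P4}: service 382 + fixed 150 = 532
No other subset beats 483.

Open P1 and P2; minimum total cost 483.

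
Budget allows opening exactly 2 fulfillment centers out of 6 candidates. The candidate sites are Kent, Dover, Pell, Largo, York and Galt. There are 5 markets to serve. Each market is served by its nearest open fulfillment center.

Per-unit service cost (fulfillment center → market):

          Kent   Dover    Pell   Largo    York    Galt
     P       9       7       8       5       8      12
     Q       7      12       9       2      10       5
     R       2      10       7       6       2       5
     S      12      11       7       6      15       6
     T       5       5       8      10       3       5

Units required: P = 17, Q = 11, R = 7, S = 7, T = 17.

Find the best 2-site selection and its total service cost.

With exactly 2 open, each market uses its cheapest among the chosen.
{Largo, York}: P→Largo 5·17=85, Q→Largo 2·11=22, R→York 2·7=14, S→Largo 6·7=42, T→York 3·17=51. Service cost 214.
{Kent, Largo}: service cost 248
{Largo, Galt}: service cost 269
Among all 15 size-2 choices, {Largo, York} is lowest.

Choose Largo and York; total service cost 214.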